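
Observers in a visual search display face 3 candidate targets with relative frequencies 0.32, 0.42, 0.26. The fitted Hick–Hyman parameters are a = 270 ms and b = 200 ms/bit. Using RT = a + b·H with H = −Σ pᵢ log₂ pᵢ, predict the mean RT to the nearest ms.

Entropy contributions −pᵢ log₂ pᵢ: 0.5260, 0.5256, 0.5053; sum H = 1.5570 bits.
RT = a + bH = 270 + 200·1.5570 = 581.39 ms.

581 ms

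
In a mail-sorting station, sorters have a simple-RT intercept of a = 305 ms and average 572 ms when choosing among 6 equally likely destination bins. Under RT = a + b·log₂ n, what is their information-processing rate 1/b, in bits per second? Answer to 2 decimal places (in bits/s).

Choice component = 572 − 305 = 267 ms over log₂(6) = 2.5850 bits.
b = 267 / 2.5850 = 103.290 ms/bit, so 1/b = 9.682 bits/s.

9.68 bits/s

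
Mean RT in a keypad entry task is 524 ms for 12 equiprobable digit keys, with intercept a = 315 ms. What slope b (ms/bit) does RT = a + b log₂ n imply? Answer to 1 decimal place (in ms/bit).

log₂(12) = 3.5850 bits.
b = (RT − a)/log₂ n = (524 − 315) / 3.5850 = 58.299 ms/bit.

58.3 ms/bit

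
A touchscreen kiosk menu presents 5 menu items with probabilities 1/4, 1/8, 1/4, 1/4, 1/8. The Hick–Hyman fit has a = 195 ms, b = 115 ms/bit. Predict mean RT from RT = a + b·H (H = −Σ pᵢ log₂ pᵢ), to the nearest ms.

454 ms

H = −Σ pᵢ log₂ pᵢ = 0.25·2 + 0.125·3 + 0.25·2 + 0.25·2 + 0.125·3 = 2.250 bits.
RT = 195 + 115 × 2.250 = 453.75 ms.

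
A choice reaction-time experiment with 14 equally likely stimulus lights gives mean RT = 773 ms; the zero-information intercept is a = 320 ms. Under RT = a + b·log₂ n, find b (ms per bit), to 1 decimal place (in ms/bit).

b = (773 − 320) / log₂(14) = 453 / 3.8074 = 118.980 ms/bit.

119.0 ms/bit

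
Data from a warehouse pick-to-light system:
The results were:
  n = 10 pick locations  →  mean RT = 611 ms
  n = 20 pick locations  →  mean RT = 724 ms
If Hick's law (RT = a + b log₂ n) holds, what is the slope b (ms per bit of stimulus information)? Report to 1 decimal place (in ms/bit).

113.0 ms/bit

Slope: b = (724 − 611) / (log₂ 20 − log₂ 10) = 113/1.0000 = 113.000 ms/bit.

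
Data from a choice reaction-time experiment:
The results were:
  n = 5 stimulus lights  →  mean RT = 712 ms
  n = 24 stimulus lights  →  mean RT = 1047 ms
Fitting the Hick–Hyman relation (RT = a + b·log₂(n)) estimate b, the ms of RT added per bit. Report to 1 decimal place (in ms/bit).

148.0 ms/bit

Slope: b = (1047 − 712) / (log₂ 24 − log₂ 5) = 335/2.2630 = 148.031 ms/bit.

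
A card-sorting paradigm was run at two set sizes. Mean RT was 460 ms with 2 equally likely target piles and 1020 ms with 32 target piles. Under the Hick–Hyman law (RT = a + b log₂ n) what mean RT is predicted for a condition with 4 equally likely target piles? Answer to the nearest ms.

RT is linear in log₂ n, so two points fix the line:
  b = (1020 − 460) / (log₂ 32 − log₂ 2) = 560 / (5 − 1) = 140 ms/bit
  a = 460 − 140 × 1 = 320 ms
Then RT(4) = 320 + 140 × log₂ 4 = 320 + 140 × 2 ≈ 600.000 ms.

600 ms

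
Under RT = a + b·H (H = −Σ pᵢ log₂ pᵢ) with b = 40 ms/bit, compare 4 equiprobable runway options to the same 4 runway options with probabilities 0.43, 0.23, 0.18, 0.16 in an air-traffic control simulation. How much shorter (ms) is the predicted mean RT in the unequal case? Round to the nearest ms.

5 ms

Equiprobable entropy H₀ = log₂ 4 = 2.0000 bits.
Skewed entropy H = −Σ pᵢ log₂ pᵢ = 1.8796 bits.
ΔRT = b·(H₀ − H) = 40 × 0.1204 = 4.82 ms.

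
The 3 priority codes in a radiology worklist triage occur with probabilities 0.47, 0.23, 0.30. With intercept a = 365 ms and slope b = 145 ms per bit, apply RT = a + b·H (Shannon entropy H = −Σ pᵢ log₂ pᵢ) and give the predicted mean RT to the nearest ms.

586 ms

H = 0.47·log₂(1/0.47) + 0.23·log₂(1/0.23) + 0.30·log₂(1/0.30) = 1.5207 bits.
RT = 365 + 145 × 1.5207 = 585.50 ms.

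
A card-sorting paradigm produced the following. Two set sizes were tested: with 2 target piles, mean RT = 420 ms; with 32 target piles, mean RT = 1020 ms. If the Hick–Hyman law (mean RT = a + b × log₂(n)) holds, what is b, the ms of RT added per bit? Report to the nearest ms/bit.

b = (RT₂ − RT₁)/(log₂ n₂ − log₂ n₁) = (1020 − 420)/(5 − 1) = 150 ms/bit.

150 ms/bit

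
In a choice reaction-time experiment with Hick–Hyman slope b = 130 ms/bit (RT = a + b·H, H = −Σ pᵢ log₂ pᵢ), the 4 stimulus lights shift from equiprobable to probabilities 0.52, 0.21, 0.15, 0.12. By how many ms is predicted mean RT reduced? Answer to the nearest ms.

34 ms

The RT saving is b·ΔH. Equiprobable H₀ = log₂(4) = 2.0000 bits; with the given probabilities H = 1.7410 bits.
b·(H₀ − H) = 130 × (2.0000 − 1.7410) = 33.67 ms.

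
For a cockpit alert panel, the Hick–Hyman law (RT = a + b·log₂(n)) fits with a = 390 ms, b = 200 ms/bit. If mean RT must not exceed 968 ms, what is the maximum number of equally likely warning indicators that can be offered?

Information budget: (968 − 390)/200 = 2.8900 bits, so n ≤ 2^2.8900 = 7.413 → at most 7.

7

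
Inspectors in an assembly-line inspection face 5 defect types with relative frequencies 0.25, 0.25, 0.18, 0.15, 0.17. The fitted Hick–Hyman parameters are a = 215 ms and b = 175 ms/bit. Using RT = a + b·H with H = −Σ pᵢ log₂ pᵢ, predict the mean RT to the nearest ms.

616 ms

Entropy contributions −pᵢ log₂ pᵢ: 0.5000, 0.5000, 0.4453, 0.4105, 0.4346; sum H = 2.2904 bits.
RT = a + bH = 215 + 175·2.2904 = 615.83 ms.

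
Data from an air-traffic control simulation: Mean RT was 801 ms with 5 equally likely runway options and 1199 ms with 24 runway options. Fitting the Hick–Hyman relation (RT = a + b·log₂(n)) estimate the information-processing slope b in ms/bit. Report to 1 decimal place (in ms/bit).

175.9 ms/bit

b = (RT₂ − RT₁)/(log₂ n₂ − log₂ n₁) = (1199 − 801)/(4.5850 − 2.3219) = 175.870 ms/bit.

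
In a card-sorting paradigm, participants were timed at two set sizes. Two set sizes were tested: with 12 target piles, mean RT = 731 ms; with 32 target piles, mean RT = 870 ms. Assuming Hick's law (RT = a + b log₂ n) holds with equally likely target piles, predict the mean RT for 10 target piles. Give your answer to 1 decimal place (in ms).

With log₂ n on the abscissa the relation is linear; from the two conditions:
  b = (870 − 731) / (log₂ 32 − log₂ 12) = 139 / (5 − 3.5850) = 98.231 ms/bit
  a = 731 − 98.231 × 3.5850 = 378.847 ms
Then RT(10) = 378.847 + 98.231 × log₂ 10 = 378.847 + 98.231 × 3.3219 ≈ 705.162 ms.

705.2 ms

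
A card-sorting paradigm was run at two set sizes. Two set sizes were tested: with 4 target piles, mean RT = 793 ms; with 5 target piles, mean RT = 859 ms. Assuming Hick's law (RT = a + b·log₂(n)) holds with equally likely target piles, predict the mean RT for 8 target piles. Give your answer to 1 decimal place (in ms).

With log₂ n on the abscissa the relation is linear; from the two conditions:
  b = (859 − 793) / (log₂ 5 − log₂ 4) = 66 / (2.3219 − 2) = 205.015 ms/bit
  a = 793 − 205.015 × 2 = 382.971 ms
Then RT(8) = 382.971 + 205.015 × log₂ 8 = 382.971 + 205.015 × 3 ≈ 998.015 ms.

998.0 ms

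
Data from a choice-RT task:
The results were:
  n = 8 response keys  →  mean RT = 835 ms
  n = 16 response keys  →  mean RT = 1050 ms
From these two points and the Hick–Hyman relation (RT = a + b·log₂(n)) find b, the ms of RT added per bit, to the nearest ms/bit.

b = (RT₂ − RT₁)/(log₂ n₂ − log₂ n₁) = (1050 − 835)/(4 − 3) = 215 ms/bit.

215 ms/bit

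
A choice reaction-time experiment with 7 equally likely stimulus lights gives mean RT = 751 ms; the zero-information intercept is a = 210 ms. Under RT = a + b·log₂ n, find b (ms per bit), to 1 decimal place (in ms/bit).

7 alternatives carry log₂ 7 = 2.8074 bits; the choice cost is 751 − 210 = 541 ms, so b = 541/2.8074 = 192.708 ms/bit.

192.7 ms/bit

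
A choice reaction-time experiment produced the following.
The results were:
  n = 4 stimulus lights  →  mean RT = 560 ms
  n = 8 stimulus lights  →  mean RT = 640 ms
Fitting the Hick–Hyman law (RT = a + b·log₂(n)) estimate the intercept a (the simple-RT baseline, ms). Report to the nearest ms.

400 ms

The slope on a log₂ axis is (640 − 560) / (3 − 2) = 80 ms/bit.
Intercept: a = 560 − 80·log₂(4) = 400.000 ms.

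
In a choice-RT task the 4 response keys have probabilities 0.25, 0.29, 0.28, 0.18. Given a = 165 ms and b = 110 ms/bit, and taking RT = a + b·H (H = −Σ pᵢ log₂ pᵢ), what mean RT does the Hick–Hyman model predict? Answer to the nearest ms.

383 ms

Entropy contributions −pᵢ log₂ pᵢ: 0.5000, 0.5179, 0.5142, 0.4453; sum H = 1.9774 bits.
RT = a + bH = 165 + 110·1.9774 = 382.52 ms.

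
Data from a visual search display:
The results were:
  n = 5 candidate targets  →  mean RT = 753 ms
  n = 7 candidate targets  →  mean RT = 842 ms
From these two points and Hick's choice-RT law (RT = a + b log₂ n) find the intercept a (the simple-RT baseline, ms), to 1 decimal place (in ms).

327.3 ms

b = (RT₂ − RT₁)/(log₂ n₂ − log₂ n₁) = (842 − 753)/(2.8074 − 2.3219) = 183.344 ms/bit.
a = RT₁ − b·log₂ n₁ = 753 − 183.344 × 2.3219 = 327.289 ms.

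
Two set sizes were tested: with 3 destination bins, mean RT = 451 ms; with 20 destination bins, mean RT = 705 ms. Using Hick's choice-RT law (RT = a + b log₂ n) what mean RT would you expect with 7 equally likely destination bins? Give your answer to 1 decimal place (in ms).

Solve the two-equation system in a and b:
  b = (705 − 451) / (log₂ 20 − log₂ 3) = 254 / (4.3219 − 1.5850) = 92.804 ms/bit
  a = 451 − 92.804 × 1.5850 = 303.910 ms
Then RT(7) = 303.910 + 92.804 × log₂ 7 = 303.910 + 92.804 × 2.8074 ≈ 564.442 ms.

564.4 ms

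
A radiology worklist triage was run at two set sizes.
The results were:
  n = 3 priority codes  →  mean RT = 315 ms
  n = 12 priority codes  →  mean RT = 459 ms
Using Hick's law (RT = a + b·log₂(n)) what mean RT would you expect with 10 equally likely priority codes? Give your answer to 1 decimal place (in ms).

Solve the two-equation system in a and b:
  b = (459 − 315) / (log₂ 12 − log₂ 3) = 144 / (3.5850 − 1.5850) = 72.000 ms/bit
  a = 315 − 72.000 × 1.5850 = 200.883 ms
Then RT(10) = 200.883 + 72.000 × log₂ 10 = 200.883 + 72.000 × 3.3219 ≈ 440.062 ms.

440.1 ms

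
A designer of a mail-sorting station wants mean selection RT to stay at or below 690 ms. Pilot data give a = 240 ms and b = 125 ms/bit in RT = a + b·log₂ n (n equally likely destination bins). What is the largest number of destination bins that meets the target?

125·log₂ n ≤ 690 − 240 = 450, giving log₂ n ≤ 3.6000 and n ≤ 12.126. The largest whole number is 12.

12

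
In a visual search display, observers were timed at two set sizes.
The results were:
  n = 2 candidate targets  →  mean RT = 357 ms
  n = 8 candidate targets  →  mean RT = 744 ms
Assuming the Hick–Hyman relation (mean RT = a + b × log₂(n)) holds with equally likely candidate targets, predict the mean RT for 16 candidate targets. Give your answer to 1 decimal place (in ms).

With log₂ n on the abscissa the relation is linear; from the two conditions:
  b = (744 − 357) / (log₂ 8 − log₂ 2) = 387 / (3 − 1) = 193.500 ms/bit
  a = 357 − 193.500 × 1 = 163.500 ms
Then RT(16) = 163.500 + 193.500 × log₂ 16 = 163.500 + 193.500 × 4 ≈ 937.500 ms.

937.5 ms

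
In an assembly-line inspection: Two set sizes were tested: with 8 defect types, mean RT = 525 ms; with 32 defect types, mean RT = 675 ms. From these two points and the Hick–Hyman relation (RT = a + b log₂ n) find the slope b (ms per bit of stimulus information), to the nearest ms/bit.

75 ms/bit

Slope: b = (675 − 525) / (log₂ 32 − log₂ 8) = 150/2.0000 = 75 ms/bit.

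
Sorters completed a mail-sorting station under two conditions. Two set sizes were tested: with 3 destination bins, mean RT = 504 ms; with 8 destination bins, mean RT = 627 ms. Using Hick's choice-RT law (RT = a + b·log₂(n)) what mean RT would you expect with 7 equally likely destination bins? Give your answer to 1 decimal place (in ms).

610.3 ms

Solve the two-equation system in a and b:
  b = (627 − 504) / (log₂ 8 − log₂ 3) = 123 / (3 − 1.5850) = 86.923 ms/bit
  a = 504 − 86.923 × 1.5850 = 366.230 ms
Then RT(7) = 366.230 + 86.923 × log₂ 7 = 366.230 + 86.923 × 2.8074 ≈ 610.255 ms.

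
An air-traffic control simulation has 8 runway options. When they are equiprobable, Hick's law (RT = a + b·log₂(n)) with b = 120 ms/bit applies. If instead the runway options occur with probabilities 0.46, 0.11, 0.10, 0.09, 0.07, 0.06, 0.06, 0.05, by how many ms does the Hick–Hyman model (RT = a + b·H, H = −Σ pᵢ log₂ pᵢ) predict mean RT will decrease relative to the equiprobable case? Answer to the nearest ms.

62 ms

The RT saving is b·ΔH. Equiprobable H₀ = log₂(8) = 3.0000 bits; with the given probabilities H = 2.4822 bits.
b·(H₀ − H) = 120 × (3.0000 − 2.4822) = 62.14 ms.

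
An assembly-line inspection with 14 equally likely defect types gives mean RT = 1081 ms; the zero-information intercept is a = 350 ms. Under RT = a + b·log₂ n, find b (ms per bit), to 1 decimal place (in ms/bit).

log₂(14) = 3.8074 bits.
b = (RT − a)/log₂ n = (1081 − 350) / 3.8074 = 191.997 ms/bit.

192.0 ms/bit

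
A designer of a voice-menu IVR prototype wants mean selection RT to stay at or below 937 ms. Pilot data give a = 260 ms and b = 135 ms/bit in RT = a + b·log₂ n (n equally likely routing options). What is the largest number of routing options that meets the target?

32

Information budget: (937 − 260)/135 = 5.0148 bits, so n ≤ 2^5.0148 = 32.330 → at most 32.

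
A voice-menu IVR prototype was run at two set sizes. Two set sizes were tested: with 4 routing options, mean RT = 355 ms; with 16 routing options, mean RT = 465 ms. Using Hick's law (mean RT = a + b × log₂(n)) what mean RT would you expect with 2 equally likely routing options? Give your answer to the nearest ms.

300 ms

Fit slope and intercept:
  b = (465 − 355) / (log₂ 16 − log₂ 4) = 110 / (4 − 2) = 55 ms/bit
  a = 355 − 55 × 2 = 245 ms
Then RT(2) = 245 + 55 × log₂ 2 = 245 + 55 × 1 ≈ 300.000 ms.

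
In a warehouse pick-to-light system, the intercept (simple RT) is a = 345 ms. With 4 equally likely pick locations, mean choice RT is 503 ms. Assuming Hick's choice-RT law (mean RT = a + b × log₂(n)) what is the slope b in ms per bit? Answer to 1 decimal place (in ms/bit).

79.0 ms/bit

4 alternatives carry log₂ 4 = 2 bits; the choice cost is 503 − 345 = 158 ms, so b = 158/2 = 79.000 ms/bit.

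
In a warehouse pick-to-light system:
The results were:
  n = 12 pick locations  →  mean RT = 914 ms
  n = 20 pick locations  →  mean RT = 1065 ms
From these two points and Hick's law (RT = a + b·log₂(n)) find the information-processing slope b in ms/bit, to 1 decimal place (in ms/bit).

The slope on a log₂ axis is (1065 − 914) / (4.3219 − 3.5850) = 204.894 ms/bit.

204.9 ms/bit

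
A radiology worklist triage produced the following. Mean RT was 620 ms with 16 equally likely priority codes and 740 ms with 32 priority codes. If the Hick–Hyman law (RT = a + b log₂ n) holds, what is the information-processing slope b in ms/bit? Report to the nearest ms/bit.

120 ms/bit

The slope on a log₂ axis is (740 − 620) / (5 − 4) = 120 ms/bit.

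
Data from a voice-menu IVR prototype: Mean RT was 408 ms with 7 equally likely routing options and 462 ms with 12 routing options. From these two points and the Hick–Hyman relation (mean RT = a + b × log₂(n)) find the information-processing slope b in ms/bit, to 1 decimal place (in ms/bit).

69.4 ms/bit

The slope on a log₂ axis is (462 − 408) / (3.5850 − 2.8074) = 69.444 ms/bit.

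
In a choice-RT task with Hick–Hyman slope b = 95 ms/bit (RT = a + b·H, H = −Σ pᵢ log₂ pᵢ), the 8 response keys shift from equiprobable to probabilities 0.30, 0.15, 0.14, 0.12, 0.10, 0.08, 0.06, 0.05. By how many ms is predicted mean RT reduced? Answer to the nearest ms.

21 ms

Equiprobable entropy H₀ = log₂ 8 = 3.0000 bits.
Skewed entropy H = −Σ pᵢ log₂ pᵢ = 2.7791 bits.
ΔRT = b·(H₀ − H) = 95 × 0.2209 = 20.98 ms.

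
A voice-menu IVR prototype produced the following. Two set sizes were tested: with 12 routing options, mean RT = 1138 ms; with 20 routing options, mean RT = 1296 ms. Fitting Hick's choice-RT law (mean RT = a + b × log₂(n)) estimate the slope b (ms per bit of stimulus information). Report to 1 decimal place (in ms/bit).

The slope on a log₂ axis is (1296 − 1138) / (4.3219 − 3.5850) = 214.393 ms/bit.

214.4 ms/bit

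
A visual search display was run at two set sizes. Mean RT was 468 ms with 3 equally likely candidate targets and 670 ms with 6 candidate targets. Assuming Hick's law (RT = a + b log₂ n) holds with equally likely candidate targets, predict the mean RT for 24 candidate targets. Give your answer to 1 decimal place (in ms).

1074.0 ms

With log₂ n on the abscissa the relation is linear; from the two conditions:
  b = (670 − 468) / (log₂ 6 − log₂ 3) = 202 / (2.5850 − 1.5850) = 202.000 ms/bit
  a = 468 − 202.000 × 1.5850 = 147.838 ms
Then RT(24) = 147.838 + 202.000 × log₂ 24 = 147.838 + 202.000 × 4.5850 ≈ 1074.000 ms.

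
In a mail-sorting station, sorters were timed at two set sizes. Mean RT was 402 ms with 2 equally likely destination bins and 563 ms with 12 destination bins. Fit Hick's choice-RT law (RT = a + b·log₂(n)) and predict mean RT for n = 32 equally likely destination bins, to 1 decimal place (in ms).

Solve the two-equation system in a and b:
  b = (563 − 402) / (log₂ 12 − log₂ 2) = 161 / (3.5850 − 1) = 62.283 ms/bit
  a = 402 − 62.283 × 1 = 339.717 ms
Then RT(32) = 339.717 + 62.283 × log₂ 32 = 339.717 + 62.283 × 5 ≈ 651.133 ms.

651.1 ms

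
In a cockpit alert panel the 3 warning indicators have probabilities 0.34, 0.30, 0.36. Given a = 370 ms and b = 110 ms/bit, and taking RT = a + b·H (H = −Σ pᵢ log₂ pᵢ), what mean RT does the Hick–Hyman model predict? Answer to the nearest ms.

544 ms

H = 0.34·log₂(1/0.34) + 0.30·log₂(1/0.30) + 0.36·log₂(1/0.36) = 1.5809 bits.
RT = 370 + 110 × 1.5809 = 543.90 ms.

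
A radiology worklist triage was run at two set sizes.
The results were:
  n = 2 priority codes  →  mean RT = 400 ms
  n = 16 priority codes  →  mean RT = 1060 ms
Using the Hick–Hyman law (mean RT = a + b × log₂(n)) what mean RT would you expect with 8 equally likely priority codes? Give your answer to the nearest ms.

840 ms

With log₂ n on the abscissa the relation is linear; from the two conditions:
  b = (1060 − 400) / (log₂ 16 − log₂ 2) = 660 / (4 − 1) = 220 ms/bit
  a = 400 − 220 × 1 = 180 ms
Then RT(8) = 180 + 220 × log₂ 8 = 180 + 220 × 3 ≈ 840.000 ms.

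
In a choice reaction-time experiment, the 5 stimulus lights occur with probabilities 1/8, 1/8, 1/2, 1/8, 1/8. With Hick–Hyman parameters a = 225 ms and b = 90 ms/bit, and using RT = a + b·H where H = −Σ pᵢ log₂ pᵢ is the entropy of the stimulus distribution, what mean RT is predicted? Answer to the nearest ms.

405 ms

H = −Σ pᵢ log₂ pᵢ = 0.125·3 + 0.125·3 + 0.5·1 + 0.125·3 + 0.125·3 = 2.000 bits.
RT = 225 + 90 × 2.000 = 405.00 ms.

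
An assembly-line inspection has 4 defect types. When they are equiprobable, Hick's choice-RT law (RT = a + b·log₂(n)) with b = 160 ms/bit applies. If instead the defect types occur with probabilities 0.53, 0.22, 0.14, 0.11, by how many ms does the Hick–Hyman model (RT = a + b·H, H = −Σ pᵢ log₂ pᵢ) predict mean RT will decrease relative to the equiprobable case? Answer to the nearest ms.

46 ms

The RT saving is b·ΔH. Equiprobable H₀ = log₂(4) = 2.0000 bits; with the given probabilities H = 1.7134 bits.
b·(H₀ − H) = 160 × (2.0000 − 1.7134) = 45.85 ms.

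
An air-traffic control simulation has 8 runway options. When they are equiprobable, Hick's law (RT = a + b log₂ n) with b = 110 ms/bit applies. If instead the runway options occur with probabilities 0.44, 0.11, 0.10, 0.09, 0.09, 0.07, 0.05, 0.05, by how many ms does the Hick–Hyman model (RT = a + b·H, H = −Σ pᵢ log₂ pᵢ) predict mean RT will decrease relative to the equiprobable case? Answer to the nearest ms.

The RT saving is b·ΔH. Equiprobable H₀ = log₂(8) = 3.0000 bits; with the given probabilities H = 2.5297 bits.
b·(H₀ − H) = 110 × (3.0000 − 2.5297) = 51.73 ms.

52 ms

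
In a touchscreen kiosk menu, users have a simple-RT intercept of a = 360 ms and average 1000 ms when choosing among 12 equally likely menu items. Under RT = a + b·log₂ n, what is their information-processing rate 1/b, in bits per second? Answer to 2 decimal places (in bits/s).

Choice component = 1000 − 360 = 640 ms over log₂(12) = 3.5850 bits.
b = 640 / 3.5850 = 178.523 ms/bit, so 1/b = 5.602 bits/s.

5.60 bits/s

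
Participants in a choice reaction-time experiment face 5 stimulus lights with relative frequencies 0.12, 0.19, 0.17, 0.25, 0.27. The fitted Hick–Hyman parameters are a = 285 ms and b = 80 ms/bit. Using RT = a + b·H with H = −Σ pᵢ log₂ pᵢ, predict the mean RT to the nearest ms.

Entropy contributions −pᵢ log₂ pᵢ: 0.3671, 0.4552, 0.4346, 0.5000, 0.5100; sum H = 2.2669 bits.
RT = a + bH = 285 + 80·2.2669 = 466.35 ms.

466 ms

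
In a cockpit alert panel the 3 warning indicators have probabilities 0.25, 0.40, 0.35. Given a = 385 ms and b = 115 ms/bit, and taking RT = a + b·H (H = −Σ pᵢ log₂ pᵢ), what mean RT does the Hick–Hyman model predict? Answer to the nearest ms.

Entropy contributions −pᵢ log₂ pᵢ: 0.5000, 0.5288, 0.5301; sum H = 1.5589 bits.
RT = a + bH = 385 + 115·1.5589 = 564.27 ms.

564 ms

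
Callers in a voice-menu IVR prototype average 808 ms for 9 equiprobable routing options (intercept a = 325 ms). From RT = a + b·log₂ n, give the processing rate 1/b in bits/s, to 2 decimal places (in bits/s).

Choice component = 808 − 325 = 483 ms over log₂(9) = 3.1699 bits.
b = 483 / 3.1699 = 152.370 ms/bit, so 1/b = 6.563 bits/s.

6.56 bits/s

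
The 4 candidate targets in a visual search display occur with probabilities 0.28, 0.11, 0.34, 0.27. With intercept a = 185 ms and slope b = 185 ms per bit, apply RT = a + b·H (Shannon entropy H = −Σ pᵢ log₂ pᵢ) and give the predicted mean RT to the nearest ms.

Entropy contributions −pᵢ log₂ pᵢ: 0.5142, 0.3503, 0.5292, 0.5100; sum H = 1.9037 bits.
RT = a + bH = 185 + 185·1.9037 = 537.18 ms.

537 ms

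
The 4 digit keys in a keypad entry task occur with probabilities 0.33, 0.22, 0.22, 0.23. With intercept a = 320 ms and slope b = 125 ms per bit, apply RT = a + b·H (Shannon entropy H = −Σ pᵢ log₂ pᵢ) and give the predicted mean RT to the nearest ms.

H = 0.33·log₂(1/0.33) + 0.22·log₂(1/0.22) + 0.22·log₂(1/0.22) + 0.23·log₂(1/0.23) = 1.9766 bits.
RT = 320 + 125 × 1.9766 = 567.08 ms.

567 ms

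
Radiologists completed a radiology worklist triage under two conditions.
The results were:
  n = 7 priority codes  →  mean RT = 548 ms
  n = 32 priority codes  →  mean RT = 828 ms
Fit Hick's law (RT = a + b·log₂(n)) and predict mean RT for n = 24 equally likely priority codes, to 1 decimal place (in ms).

RT is linear in log₂ n, so two points fix the line:
  b = (828 − 548) / (log₂ 32 − log₂ 7) = 280 / (5 − 2.8074) = 127.700 ms/bit
  a = 548 − 127.700 × 2.8074 = 189.502 ms
Then RT(24) = 189.502 + 127.700 × log₂ 24 = 189.502 + 127.700 × 4.5850 ≈ 775.000 ms.

775.0 ms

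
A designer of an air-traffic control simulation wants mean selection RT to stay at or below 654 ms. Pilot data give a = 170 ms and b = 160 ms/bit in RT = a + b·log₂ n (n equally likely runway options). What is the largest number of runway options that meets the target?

160·log₂ n ≤ 654 − 170 = 484, giving log₂ n ≤ 3.0250 and n ≤ 8.140. The largest whole number is 8.

8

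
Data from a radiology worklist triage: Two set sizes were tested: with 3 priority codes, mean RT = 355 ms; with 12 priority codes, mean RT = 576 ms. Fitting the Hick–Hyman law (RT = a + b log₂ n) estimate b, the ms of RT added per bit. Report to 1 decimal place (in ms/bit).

110.5 ms/bit

b = (RT₂ − RT₁)/(log₂ n₂ − log₂ n₁) = (576 − 355)/(3.5850 − 1.5850) = 110.500 ms/bit.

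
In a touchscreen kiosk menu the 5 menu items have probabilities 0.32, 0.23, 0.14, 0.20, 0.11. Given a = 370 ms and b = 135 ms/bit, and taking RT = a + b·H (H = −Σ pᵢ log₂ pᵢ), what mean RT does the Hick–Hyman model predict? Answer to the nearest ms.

H = 0.32·log₂(1/0.32) + 0.23·log₂(1/0.23) + 0.14·log₂(1/0.14) + 0.20·log₂(1/0.20) + 0.11·log₂(1/0.11) = 2.2255 bits.
RT = 370 + 135 × 2.2255 = 670.44 ms.

670 ms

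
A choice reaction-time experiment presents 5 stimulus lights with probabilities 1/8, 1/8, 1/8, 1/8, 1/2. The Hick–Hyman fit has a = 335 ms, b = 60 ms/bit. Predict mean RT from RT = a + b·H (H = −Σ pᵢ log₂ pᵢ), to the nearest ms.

Each term −pᵢ log₂ pᵢ: 0.125·3 + 0.125·3 + 0.125·3 + 0.125·3 + 0.5·1; summed, H = 2.000 bits.
Mean RT = a + bH = 335 + 60·2.000 = 455.00 ms.

455 ms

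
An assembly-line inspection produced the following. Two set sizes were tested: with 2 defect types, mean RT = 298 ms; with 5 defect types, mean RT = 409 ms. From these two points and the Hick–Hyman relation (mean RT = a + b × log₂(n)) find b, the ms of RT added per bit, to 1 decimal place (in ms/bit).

84.0 ms/bit

b = (RT₂ − RT₁)/(log₂ n₂ − log₂ n₁) = (409 − 298)/(2.3219 − 1) = 83.968 ms/bit.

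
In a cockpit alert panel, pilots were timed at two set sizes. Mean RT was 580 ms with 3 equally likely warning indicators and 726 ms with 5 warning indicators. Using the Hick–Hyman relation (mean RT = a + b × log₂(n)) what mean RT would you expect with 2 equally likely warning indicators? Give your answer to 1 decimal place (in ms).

Fit slope and intercept:
  b = (726 − 580) / (log₂ 5 − log₂ 3) = 146 / (2.3219 − 1.5850) = 198.110 ms/bit
  a = 580 − 198.110 × 1.5850 = 266.004 ms
Then RT(2) = 266.004 + 198.110 × log₂ 2 = 266.004 + 198.110 × 1 ≈ 464.113 ms.

464.1 ms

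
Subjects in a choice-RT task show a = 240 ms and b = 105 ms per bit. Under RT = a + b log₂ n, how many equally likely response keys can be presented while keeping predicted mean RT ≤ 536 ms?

7

Set 240 + 105·log₂ n ≤ 536 → log₂ n ≤ (536 − 240)/105 = 2.8190.
So n ≤ 2^2.8190 = 7.057; the largest integer n is 7.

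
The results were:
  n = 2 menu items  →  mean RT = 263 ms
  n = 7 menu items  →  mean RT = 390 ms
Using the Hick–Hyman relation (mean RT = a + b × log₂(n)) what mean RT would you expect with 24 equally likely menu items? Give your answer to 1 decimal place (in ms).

Solve the two-equation system in a and b:
  b = (390 − 263) / (log₂ 7 − log₂ 2) = 127 / (2.8074 − 1) = 70.268 ms/bit
  a = 263 − 70.268 × 1 = 192.732 ms
Then RT(24) = 192.732 + 70.268 × log₂ 24 = 192.732 + 70.268 × 4.5850 ≈ 514.910 ms.

514.9 ms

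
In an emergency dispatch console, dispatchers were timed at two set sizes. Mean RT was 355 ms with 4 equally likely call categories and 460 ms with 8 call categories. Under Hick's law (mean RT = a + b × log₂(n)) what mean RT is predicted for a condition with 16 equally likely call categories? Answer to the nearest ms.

565 ms

Fit slope and intercept:
  b = (460 − 355) / (log₂ 8 − log₂ 4) = 105 / (3 − 2) = 105 ms/bit
  a = 355 − 105 × 2 = 145 ms
Then RT(16) = 145 + 105 × log₂ 16 = 145 + 105 × 4 ≈ 565.000 ms.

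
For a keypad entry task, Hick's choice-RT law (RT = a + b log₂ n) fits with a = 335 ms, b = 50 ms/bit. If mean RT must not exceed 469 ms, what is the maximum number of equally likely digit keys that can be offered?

Information budget: (469 − 335)/50 = 2.6800 bits, so n ≤ 2^2.6800 = 6.409 → at most 6.

6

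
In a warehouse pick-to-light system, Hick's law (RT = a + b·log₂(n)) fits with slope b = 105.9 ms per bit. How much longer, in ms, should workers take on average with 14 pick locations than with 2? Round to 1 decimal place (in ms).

The intercept a cancels: ΔRT = b·(log₂ n₂ − log₂ n₁) = b·log₂(n₂/n₁).
log₂(14) − log₂(2) = 3.8074 − 1 = 2.8074.
ΔRT = 105.9 × 2.8074 = 297.299 ms.

297.3 ms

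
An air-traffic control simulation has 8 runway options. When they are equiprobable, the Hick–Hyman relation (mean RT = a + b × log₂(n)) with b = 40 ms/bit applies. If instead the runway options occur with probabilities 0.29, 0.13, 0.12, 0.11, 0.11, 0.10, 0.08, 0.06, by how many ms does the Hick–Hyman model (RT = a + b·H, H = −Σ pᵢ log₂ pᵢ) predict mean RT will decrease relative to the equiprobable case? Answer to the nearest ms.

The RT saving is b·ΔH. Equiprobable H₀ = log₂(8) = 3.0000 bits; with the given probabilities H = 2.8354 bits.
b·(H₀ − H) = 40 × (3.0000 − 2.8354) = 6.58 ms.

7 ms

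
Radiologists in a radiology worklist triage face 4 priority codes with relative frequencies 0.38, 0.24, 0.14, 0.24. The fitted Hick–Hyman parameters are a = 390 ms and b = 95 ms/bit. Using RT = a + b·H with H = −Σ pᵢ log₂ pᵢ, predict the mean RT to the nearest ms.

H = 0.38·log₂(1/0.38) + 0.24·log₂(1/0.24) + 0.14·log₂(1/0.14) + 0.24·log₂(1/0.24) = 1.9158 bits.
RT = 390 + 95 × 1.9158 = 572.00 ms.

572 ms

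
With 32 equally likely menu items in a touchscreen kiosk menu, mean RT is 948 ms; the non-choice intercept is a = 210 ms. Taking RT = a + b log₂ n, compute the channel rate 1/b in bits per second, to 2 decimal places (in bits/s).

6.78 bits/s

b = (948 − 210)/log₂ 32 = 738/5 = 147.600 ms per bit = 0.14760 s/bit; the reciprocal is 6.775 bits/s.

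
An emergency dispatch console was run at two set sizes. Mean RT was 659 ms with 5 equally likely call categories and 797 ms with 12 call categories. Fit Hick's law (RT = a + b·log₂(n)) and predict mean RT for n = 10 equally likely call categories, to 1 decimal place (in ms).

Fit slope and intercept:
  b = (797 − 659) / (log₂ 12 − log₂ 5) = 138 / (3.5850 − 2.3219) = 109.261 ms/bit
  a = 659 − 109.261 × 2.3219 = 405.305 ms
Then RT(10) = 405.305 + 109.261 × log₂ 10 = 405.305 + 109.261 × 3.3219 ≈ 768.261 ms.

768.3 ms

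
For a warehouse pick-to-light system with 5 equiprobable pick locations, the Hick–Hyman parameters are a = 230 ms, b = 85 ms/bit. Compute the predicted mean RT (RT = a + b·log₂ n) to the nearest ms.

427 ms

log₂(5) = 2.3219 bits, so RT = 230 + 85 × 2.3219 ≈ 427.364 ms.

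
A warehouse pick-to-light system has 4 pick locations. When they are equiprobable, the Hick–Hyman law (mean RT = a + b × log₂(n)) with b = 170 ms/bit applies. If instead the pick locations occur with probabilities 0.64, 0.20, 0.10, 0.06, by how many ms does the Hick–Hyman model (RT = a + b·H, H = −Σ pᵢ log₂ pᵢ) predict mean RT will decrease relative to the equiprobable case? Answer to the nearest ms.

93 ms

The RT saving is b·ΔH. Equiprobable H₀ = log₂(4) = 2.0000 bits; with the given probabilities H = 1.4522 bits.
b·(H₀ − H) = 170 × (2.0000 − 1.4522) = 93.13 ms.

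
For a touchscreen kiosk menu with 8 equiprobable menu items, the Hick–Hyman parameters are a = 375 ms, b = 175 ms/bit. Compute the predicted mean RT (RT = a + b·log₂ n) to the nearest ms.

900 ms

log₂(8) = 3 bits, so RT = 375 + 175 × 3 ≈ 900.000 ms.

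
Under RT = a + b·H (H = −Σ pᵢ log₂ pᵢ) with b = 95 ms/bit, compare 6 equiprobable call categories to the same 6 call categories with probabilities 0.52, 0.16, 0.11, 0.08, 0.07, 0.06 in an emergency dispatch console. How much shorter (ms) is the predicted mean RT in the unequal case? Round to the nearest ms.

The RT saving is b·ΔH. Equiprobable H₀ = log₂(6) = 2.5850 bits; with the given probabilities H = 2.0675 bits.
b·(H₀ − H) = 95 × (2.5850 − 2.0675) = 49.16 ms.

49 ms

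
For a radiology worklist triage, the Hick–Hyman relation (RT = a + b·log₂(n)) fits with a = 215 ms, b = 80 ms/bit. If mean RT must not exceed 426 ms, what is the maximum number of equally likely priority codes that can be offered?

6

80·log₂ n ≤ 426 − 215 = 211, giving log₂ n ≤ 2.6375 and n ≤ 6.223. The largest whole number is 6.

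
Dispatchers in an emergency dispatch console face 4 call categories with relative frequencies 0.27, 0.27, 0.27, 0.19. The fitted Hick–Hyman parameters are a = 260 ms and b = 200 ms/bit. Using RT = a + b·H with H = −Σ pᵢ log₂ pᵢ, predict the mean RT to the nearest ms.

H = 0.27·log₂(1/0.27) + 0.27·log₂(1/0.27) + 0.27·log₂(1/0.27) + 0.19·log₂(1/0.19) = 1.9853 bits.
RT = 260 + 200 × 1.9853 = 657.06 ms.

657 ms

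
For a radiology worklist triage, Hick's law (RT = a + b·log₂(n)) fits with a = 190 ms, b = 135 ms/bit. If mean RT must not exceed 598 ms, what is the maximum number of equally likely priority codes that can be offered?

Information budget: (598 − 190)/135 = 3.0222 bits, so n ≤ 2^3.0222 = 8.124 → at most 8.

8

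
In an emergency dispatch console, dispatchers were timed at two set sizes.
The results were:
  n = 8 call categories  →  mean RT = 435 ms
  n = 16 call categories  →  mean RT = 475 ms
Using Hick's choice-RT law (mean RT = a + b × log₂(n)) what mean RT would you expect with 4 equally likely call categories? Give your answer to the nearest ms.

395 ms

Solve the two-equation system in a and b:
  b = (475 − 435) / (log₂ 16 − log₂ 8) = 40 / (4 − 3) = 40 ms/bit
  a = 435 − 40 × 3 = 315 ms
Then RT(4) = 315 + 40 × log₂ 4 = 315 + 40 × 2 ≈ 395.000 ms.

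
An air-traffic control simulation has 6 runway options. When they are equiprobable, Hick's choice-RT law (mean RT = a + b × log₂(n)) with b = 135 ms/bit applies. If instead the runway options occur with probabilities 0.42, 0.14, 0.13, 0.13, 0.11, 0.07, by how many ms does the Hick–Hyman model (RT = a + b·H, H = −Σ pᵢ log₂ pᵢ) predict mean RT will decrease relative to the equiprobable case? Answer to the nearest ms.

Equiprobable entropy H₀ = log₂ 6 = 2.5850 bits.
Skewed entropy H = −Σ pᵢ log₂ pᵢ = 2.3069 bits.
ΔRT = b·(H₀ − H) = 135 × 0.2781 = 37.54 ms.

38 ms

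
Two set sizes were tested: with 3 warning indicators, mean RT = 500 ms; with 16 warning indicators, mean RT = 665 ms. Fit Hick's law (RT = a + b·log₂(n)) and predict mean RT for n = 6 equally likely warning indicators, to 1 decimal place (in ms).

568.3 ms

Fit slope and intercept:
  b = (665 − 500) / (log₂ 16 − log₂ 3) = 165 / (4 − 1.5850) = 68.322 ms/bit
  a = 500 − 68.322 × 1.5850 = 391.712 ms
Then RT(6) = 391.712 + 68.322 × log₂ 6 = 391.712 + 68.322 × 2.5850 ≈ 568.322 ms.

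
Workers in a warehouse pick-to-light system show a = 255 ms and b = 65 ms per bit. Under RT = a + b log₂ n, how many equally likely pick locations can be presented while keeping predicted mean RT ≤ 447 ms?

65·log₂ n ≤ 447 − 255 = 192, giving log₂ n ≤ 2.9538 and n ≤ 7.748. The largest whole number is 7.

7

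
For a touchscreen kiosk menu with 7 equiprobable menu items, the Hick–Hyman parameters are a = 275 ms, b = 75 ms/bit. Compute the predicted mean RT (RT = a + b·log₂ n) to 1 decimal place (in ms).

log₂(7) = 2.8074 bits, so RT = 275 + 75 × 2.8074 ≈ 485.552 ms.

485.6 ms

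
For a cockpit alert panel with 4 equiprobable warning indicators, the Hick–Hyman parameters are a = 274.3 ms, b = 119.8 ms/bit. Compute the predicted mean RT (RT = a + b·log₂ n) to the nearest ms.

514 ms

log₂(4) = 2 bits, so RT = 274.3 + 119.8 × 2 ≈ 513.900 ms.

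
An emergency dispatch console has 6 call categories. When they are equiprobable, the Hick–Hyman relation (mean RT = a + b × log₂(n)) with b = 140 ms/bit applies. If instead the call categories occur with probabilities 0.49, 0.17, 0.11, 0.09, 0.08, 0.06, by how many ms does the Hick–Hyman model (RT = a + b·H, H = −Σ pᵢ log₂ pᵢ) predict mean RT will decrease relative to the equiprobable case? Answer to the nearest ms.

Equiprobable entropy H₀ = log₂ 6 = 2.5850 bits.
Skewed entropy H = −Σ pᵢ log₂ pᵢ = 2.1369 bits.
ΔRT = b·(H₀ − H) = 140 × 0.4481 = 62.74 ms.

63 ms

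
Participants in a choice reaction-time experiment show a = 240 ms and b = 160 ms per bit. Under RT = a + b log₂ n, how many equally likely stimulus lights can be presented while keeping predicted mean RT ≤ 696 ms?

Information budget: (696 − 240)/160 = 2.8500 bits, so n ≤ 2^2.8500 = 7.210 → at most 7.

7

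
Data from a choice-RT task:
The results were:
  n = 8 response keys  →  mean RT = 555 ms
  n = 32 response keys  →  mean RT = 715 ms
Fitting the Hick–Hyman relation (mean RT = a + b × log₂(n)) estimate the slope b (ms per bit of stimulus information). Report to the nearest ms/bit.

80 ms/bit

b = (RT₂ − RT₁)/(log₂ n₂ − log₂ n₁) = (715 − 555)/(5 − 3) = 80 ms/bit.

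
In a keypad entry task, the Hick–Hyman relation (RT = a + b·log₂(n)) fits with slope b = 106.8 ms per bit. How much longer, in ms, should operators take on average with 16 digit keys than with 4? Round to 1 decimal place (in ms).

Only the slope matters, since a is common to both: ΔRT = b·log₂(n₂/n₁).
log₂(16) − log₂(4) = log₂(16/4) = log₂(4) = 2.
ΔRT = 106.8 × 2.0000 = 213.600 ms.

213.6 ms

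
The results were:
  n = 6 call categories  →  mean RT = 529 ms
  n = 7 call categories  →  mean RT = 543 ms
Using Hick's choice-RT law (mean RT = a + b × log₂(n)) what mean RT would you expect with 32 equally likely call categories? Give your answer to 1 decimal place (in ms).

681.0 ms

RT is linear in log₂ n, so two points fix the line:
  b = (543 − 529) / (log₂ 7 − log₂ 6) = 14 / (2.8074 − 2.5850) = 62.952 ms/bit
  a = 529 − 62.952 × 2.5850 = 366.272 ms
Then RT(32) = 366.272 + 62.952 × log₂ 32 = 366.272 + 62.952 × 5 ≈ 681.031 ms.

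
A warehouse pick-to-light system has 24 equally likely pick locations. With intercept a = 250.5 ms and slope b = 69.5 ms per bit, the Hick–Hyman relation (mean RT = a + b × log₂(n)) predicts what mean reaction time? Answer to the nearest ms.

569 ms

log₂(24) = 4.5850 bits, so RT = 250.5 + 69.5 × 4.5850 ≈ 569.155 ms.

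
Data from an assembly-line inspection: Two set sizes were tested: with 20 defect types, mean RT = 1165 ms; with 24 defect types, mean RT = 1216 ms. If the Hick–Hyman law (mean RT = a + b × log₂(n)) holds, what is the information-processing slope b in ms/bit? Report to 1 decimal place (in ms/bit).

Slope: b = (1216 − 1165) / (log₂ 24 − log₂ 20) = 51/0.2630 = 193.891 ms/bit.

193.9 ms/bit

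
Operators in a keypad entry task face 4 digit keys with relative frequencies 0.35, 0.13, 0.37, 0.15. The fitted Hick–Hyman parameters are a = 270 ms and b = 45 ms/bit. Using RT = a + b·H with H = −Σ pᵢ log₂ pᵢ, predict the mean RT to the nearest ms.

Entropy contributions −pᵢ log₂ pᵢ: 0.5301, 0.3826, 0.5307, 0.4105; sum H = 1.8540 bits.
RT = a + bH = 270 + 45·1.8540 = 353.43 ms.

353 ms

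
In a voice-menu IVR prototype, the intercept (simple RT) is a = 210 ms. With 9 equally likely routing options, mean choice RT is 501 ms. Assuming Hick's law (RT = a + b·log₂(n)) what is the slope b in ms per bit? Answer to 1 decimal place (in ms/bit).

91.8 ms/bit

b = (501 − 210) / log₂(9) = 291 / 3.1699 = 91.800 ms/bit.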